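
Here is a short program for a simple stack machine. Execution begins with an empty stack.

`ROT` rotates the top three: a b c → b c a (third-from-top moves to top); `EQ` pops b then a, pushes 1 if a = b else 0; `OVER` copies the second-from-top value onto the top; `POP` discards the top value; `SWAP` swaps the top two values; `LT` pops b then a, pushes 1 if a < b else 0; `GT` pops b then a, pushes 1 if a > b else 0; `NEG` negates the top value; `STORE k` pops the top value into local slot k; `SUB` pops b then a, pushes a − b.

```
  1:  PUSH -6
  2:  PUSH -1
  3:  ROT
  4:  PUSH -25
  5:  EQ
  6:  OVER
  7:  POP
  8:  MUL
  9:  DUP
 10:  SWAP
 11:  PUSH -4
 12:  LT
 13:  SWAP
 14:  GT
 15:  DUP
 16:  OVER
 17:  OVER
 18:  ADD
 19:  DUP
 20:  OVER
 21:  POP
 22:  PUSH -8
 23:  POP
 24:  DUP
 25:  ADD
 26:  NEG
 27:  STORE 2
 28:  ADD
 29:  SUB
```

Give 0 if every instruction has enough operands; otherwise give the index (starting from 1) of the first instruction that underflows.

PUSH -6 -> -6
PUSH -1 -> -6 -1
ROT  — needs 3 operands, stack has 2 → underflow

3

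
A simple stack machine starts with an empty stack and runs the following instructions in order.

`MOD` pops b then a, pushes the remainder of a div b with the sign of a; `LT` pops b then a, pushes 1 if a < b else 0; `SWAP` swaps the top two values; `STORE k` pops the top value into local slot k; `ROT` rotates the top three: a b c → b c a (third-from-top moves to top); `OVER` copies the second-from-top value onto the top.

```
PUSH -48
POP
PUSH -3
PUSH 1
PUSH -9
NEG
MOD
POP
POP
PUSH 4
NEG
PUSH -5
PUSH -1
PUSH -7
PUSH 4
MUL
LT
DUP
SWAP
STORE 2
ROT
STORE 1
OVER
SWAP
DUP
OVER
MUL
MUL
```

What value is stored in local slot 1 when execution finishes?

-4

PUSH -48  -48
POP       (empty)
PUSH -3   -3
PUSH 1    -3 1
PUSH -9   -3 1 -9
NEG       -3 1 9
MOD       -3 1
POP       -3
POP       (empty)
PUSH 4    4
NEG       -4
PUSH -5   -4 -5
PUSH -1   -4 -5 -1
PUSH -7   -4 -5 -1 -7
PUSH 4    -4 -5 -1 -7 4
MUL       -4 -5 -1 -28
LT        -4 -5 0
DUP       -4 -5 0 0
SWAP      -4 -5 0 0
STORE 2   -4 -5 0
ROT       -5 0 -4
STORE 1   -5 0
OVER      -5 0 -5
SWAP      -5 -5 0
DUP       -5 -5 0 0
OVER      -5 -5 0 0 0
MUL       -5 -5 0 0
MUL       -5 -5 0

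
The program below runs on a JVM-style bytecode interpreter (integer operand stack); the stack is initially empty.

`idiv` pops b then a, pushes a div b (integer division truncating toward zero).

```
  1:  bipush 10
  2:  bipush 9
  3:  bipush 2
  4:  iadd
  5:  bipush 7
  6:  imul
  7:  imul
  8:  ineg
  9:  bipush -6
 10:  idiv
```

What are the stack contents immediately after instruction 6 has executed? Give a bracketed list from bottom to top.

[10, 77]

bipush 10  10
bipush 9   10 9
bipush 2   10 9 2
iadd       10 11
bipush 7   10 11 7
imul       10 77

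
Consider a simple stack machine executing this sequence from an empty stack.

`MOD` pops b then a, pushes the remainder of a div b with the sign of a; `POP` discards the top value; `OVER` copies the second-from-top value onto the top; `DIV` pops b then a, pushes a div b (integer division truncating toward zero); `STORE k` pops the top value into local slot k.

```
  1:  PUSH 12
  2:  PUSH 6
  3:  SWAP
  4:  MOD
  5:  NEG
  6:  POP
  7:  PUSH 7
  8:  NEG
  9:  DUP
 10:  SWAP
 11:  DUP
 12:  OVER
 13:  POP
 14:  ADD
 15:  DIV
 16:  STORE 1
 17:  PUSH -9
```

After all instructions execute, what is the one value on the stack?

-9

PUSH 12 → 12
PUSH 6  → 12 6
SWAP    → 6 12
MOD     → 6
NEG     → -6
POP     → (empty)
PUSH 7  → 7
NEG     → -7
DUP     → -7 -7
SWAP    → -7 -7
DUP     → -7 -7 -7
OVER    → -7 -7 -7 -7
POP     → -7 -7 -7
ADD     → -7 -14
DIV     → 0
STORE 1 → (empty)
PUSH -9 → -9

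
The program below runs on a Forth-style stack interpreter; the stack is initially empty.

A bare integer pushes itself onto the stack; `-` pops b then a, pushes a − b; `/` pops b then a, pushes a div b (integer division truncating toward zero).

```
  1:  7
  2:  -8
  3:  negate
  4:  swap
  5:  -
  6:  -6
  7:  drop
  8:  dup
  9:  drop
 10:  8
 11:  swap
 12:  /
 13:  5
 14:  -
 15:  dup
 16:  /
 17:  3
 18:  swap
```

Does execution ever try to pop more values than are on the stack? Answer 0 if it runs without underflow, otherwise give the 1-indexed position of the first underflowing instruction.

0

7       7
-8      7 -8
negate  7 8
swap    8 7
-       1
-6      1 -6
drop    1
dup     1 1
drop    1
8       1 8
swap    8 1
/       8
5       8 5
-       3
dup     3 3
/       1
3       1 3
swap    3 1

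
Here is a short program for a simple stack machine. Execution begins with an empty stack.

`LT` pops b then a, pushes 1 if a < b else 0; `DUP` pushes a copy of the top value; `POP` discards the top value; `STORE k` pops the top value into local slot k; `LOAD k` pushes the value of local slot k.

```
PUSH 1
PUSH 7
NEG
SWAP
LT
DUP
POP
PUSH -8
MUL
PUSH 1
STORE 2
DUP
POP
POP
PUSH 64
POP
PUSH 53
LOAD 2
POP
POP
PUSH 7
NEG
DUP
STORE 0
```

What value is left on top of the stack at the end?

PUSH 1  : [1]
PUSH 7  : [1, 7]
NEG     : [1, -7]
SWAP    : [-7, 1]
LT      : [1]
DUP     : [1, 1]
POP     : [1]
PUSH -8 : [1, -8]
MUL     : [-8]
PUSH 1  : [-8, 1]
STORE 2 : [-8]
DUP     : [-8, -8]
POP     : [-8]
POP     : []
PUSH 64 : [64]
POP     : []
PUSH 53 : [53]
LOAD 2  : [53, 1]
POP     : [53]
POP     : []
PUSH 7  : [7]
NEG     : [-7]
DUP     : [-7, -7]
STORE 0 : [-7]

-7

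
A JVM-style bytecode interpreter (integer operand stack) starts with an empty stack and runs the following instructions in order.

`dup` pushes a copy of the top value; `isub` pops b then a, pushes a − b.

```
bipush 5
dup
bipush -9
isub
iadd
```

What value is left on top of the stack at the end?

bipush 5  → 5
dup       → 5 5
bipush -9 → 5 5 -9
isub      → 5 14
iadd      → 19

19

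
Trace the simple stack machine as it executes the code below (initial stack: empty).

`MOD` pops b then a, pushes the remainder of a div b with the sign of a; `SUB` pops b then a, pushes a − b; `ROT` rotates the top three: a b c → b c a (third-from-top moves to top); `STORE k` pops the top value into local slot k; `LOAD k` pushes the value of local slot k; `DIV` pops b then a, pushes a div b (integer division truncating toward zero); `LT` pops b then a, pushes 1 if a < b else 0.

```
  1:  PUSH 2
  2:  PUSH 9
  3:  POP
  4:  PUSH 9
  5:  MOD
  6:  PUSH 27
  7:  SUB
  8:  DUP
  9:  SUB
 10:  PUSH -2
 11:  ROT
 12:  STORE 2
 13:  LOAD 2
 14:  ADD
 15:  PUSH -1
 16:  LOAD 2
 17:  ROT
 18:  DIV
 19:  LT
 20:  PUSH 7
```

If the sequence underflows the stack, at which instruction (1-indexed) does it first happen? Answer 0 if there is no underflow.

11

PUSH 2   [2]
PUSH 9   [2, 9]
POP      [2]
PUSH 9   [2, 9]
MOD      [2]
PUSH 27  [2, 27]
SUB      [-25]
DUP      [-25, -25]
SUB      [0]
PUSH -2  [0, -2]
ROT  — needs 3 operands, stack has 2 → underflow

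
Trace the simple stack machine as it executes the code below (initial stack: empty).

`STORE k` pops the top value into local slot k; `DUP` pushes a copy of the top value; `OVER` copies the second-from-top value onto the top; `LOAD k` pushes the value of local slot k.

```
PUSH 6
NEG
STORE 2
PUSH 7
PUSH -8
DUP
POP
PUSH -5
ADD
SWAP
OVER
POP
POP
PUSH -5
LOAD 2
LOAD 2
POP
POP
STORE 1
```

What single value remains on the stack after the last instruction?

PUSH 6   [6]
NEG      [-6]
STORE 2  []
PUSH 7   [7]
PUSH -8  [7, -8]
DUP      [7, -8, -8]
POP      [7, -8]
PUSH -5  [7, -8, -5]
ADD      [7, -13]
SWAP     [-13, 7]
OVER     [-13, 7, -13]
POP      [-13, 7]
POP      [-13]
PUSH -5  [-13, -5]
LOAD 2   [-13, -5, -6]
LOAD 2   [-13, -5, -6, -6]
POP      [-13, -5, -6]
POP      [-13, -5]
STORE 1  [-13]

-13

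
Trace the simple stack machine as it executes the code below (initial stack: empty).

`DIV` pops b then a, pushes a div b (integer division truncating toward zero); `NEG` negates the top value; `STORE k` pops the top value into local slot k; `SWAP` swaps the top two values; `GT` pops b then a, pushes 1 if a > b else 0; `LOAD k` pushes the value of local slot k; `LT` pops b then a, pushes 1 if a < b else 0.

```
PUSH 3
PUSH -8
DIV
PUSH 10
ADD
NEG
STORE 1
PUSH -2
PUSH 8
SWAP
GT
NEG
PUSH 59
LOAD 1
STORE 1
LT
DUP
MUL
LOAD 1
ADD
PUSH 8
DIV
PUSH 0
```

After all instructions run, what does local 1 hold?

-10

PUSH 3  : 3
PUSH -8 : 3 -8
DIV     : 0
PUSH 10 : 0 10
ADD     : 10
NEG     : -10
STORE 1 : (empty)
PUSH -2 : -2
PUSH 8  : -2 8
SWAP    : 8 -2
GT      : 1
NEG     : -1
PUSH 59 : -1 59
LOAD 1  : -1 59 -10
STORE 1 : -1 59
LT      : 1
DUP     : 1 1
MUL     : 1
LOAD 1  : 1 -10
ADD     : -9
PUSH 8  : -9 8
DIV     : -1
PUSH 0  : -1 0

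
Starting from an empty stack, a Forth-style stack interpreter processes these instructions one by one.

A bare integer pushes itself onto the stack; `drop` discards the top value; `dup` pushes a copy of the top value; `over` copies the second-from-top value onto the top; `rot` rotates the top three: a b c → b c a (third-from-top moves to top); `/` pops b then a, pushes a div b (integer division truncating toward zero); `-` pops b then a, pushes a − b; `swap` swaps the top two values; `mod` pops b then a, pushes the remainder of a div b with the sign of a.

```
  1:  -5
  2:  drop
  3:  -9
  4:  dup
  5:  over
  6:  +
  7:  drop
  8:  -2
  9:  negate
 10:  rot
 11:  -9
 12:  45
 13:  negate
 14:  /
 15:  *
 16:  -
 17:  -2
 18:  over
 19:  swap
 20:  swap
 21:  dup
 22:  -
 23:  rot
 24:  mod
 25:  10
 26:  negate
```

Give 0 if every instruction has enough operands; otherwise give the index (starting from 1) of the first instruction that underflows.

10

-5      -5
drop    (empty)
-9      -9
dup     -9 -9
over    -9 -9 -9
+       -9 -18
drop    -9
-2      -9 -2
negate  -9 2
rot  — needs 3 operands, stack has 2 → underflow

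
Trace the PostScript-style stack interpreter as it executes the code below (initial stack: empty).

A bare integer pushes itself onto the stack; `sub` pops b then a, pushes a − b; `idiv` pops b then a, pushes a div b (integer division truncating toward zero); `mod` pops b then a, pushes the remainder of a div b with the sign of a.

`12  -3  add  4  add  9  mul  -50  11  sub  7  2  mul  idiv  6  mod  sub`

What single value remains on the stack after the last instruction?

121

12   : 12
-3   : 12 -3
add  : 9
4    : 9 4
add  : 13
9    : 13 9
mul  : 117
-50  : 117 -50
11   : 117 -50 11
sub  : 117 -61
7    : 117 -61 7
2    : 117 -61 7 2
mul  : 117 -61 14
idiv : 117 -4
6    : 117 -4 6
mod  : 117 -4
sub  : 121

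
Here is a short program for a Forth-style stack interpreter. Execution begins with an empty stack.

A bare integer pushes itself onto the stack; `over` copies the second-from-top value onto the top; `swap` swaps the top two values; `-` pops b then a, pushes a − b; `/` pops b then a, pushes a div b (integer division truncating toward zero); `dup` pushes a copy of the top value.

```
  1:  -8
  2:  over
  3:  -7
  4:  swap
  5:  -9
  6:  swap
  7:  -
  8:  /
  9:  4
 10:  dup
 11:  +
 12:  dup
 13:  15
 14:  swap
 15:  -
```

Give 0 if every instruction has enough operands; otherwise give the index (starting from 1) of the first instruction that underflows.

-8 -> [-8]
over  — needs 2 operands, stack has 1 → underflow

2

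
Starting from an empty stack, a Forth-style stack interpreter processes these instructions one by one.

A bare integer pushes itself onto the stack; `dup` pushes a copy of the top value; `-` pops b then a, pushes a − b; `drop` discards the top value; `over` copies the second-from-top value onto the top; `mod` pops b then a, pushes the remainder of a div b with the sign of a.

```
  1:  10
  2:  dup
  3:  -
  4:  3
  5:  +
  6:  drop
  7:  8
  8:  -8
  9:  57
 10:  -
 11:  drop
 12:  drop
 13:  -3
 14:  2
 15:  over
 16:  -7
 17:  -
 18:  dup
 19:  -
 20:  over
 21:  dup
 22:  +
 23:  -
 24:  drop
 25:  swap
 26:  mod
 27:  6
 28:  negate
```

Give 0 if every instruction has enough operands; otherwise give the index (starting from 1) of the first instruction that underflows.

0

10     → [10]
dup    → [10, 10]
-      → [0]
3      → [0, 3]
+      → [3]
drop   → []
8      → [8]
-8     → [8, -8]
57     → [8, -8, 57]
-      → [8, -65]
drop   → [8]
drop   → []
-3     → [-3]
2      → [-3, 2]
over   → [-3, 2, -3]
-7     → [-3, 2, -3, -7]
-      → [-3, 2, 4]
dup    → [-3, 2, 4, 4]
-      → [-3, 2, 0]
over   → [-3, 2, 0, 2]
dup    → [-3, 2, 0, 2, 2]
+      → [-3, 2, 0, 4]
-      → [-3, 2, -4]
drop   → [-3, 2]
swap   → [2, -3]
mod    → [2]
6      → [2, 6]
negate → [2, -6]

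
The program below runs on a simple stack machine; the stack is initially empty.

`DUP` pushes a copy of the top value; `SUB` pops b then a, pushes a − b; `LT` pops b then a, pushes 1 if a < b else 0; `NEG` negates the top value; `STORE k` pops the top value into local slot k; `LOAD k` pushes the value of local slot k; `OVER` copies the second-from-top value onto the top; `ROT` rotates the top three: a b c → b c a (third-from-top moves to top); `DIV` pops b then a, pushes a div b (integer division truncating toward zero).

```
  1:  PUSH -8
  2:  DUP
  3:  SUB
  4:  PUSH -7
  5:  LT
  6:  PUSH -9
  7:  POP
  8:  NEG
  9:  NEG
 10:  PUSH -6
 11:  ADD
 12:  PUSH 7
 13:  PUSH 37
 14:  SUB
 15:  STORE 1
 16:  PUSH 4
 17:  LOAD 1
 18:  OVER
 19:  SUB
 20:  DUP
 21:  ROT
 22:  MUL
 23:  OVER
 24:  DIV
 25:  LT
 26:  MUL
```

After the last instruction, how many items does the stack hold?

1

PUSH -8 → -8
DUP     → -8 -8
SUB     → 0
PUSH -7 → 0 -7
LT      → 0
PUSH -9 → 0 -9
POP     → 0
NEG     → 0
NEG     → 0
PUSH -6 → 0 -6
ADD     → -6
PUSH 7  → -6 7
PUSH 37 → -6 7 37
SUB     → -6 -30
STORE 1 → -6
PUSH 4  → -6 4
LOAD 1  → -6 4 -30
OVER    → -6 4 -30 4
SUB     → -6 4 -34
DUP     → -6 4 -34 -34
ROT     → -6 -34 -34 4
MUL     → -6 -34 -136
OVER    → -6 -34 -136 -34
DIV     → -6 -34 4
LT      → -6 1
MUL     → -6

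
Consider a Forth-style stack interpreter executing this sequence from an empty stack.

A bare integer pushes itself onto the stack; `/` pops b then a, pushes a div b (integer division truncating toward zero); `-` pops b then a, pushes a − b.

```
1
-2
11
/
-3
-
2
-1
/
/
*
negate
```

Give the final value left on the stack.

1      : [1]
-2     : [1, -2]
11     : [1, -2, 11]
/      : [1, 0]
-3     : [1, 0, -3]
-      : [1, 3]
2      : [1, 3, 2]
-1     : [1, 3, 2, -1]
/      : [1, 3, -2]
/      : [1, -1]
*      : [-1]
negate : [1]

1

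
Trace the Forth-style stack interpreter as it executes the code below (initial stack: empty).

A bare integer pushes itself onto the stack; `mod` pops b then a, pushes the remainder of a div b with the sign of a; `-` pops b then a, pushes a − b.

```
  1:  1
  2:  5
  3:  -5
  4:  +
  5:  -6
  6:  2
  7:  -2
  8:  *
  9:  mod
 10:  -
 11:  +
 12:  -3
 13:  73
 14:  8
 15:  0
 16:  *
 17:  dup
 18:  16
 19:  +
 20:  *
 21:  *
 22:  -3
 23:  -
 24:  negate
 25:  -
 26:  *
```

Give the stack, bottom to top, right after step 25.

[3, 0]

1      → 1
5      → 1 5
-5     → 1 5 -5
+      → 1 0
-6     → 1 0 -6
2      → 1 0 -6 2
-2     → 1 0 -6 2 -2
*      → 1 0 -6 -4
mod    → 1 0 -2
-      → 1 2
+      → 3
-3     → 3 -3
73     → 3 -3 73
8      → 3 -3 73 8
0      → 3 -3 73 8 0
*      → 3 -3 73 0
dup    → 3 -3 73 0 0
16     → 3 -3 73 0 0 16
+      → 3 -3 73 0 16
*      → 3 -3 73 0
*      → 3 -3 0
-3     → 3 -3 0 -3
-      → 3 -3 3
negate → 3 -3 -3
-      → 3 0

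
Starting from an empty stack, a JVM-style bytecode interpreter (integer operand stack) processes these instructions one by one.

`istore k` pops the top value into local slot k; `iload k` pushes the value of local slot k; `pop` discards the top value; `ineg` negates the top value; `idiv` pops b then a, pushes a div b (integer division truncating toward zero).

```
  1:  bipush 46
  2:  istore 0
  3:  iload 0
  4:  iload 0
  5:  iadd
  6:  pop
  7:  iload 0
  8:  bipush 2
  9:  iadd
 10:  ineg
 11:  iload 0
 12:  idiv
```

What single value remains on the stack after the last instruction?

bipush 46 -> 46
istore 0  -> (empty)
iload 0   -> 46
iload 0   -> 46 46
iadd      -> 92
pop       -> (empty)
iload 0   -> 46
bipush 2  -> 46 2
iadd      -> 48
ineg      -> -48
iload 0   -> -48 46
idiv      -> -1

-1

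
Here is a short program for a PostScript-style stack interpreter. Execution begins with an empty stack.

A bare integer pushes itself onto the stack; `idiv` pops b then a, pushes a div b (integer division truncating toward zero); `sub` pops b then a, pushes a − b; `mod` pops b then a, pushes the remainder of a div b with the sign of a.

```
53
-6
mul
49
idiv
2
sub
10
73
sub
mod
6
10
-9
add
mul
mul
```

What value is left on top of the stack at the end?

-48

53   -> 53
-6   -> 53 -6
mul  -> -318
49   -> -318 49
idiv -> -6
2    -> -6 2
sub  -> -8
10   -> -8 10
73   -> -8 10 73
sub  -> -8 -63
mod  -> -8
6    -> -8 6
10   -> -8 6 10
-9   -> -8 6 10 -9
add  -> -8 6 1
mul  -> -8 6
mul  -> -48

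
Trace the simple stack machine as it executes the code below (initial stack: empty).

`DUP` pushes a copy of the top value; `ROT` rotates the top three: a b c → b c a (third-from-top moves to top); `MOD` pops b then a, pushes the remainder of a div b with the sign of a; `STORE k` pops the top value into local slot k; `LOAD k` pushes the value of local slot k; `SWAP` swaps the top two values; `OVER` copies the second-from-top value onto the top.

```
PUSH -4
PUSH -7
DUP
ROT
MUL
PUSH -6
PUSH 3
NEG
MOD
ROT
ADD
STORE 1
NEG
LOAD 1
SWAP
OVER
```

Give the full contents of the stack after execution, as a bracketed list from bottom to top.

[-7, -28, -7]

PUSH -4  -4
PUSH -7  -4 -7
DUP      -4 -7 -7
ROT      -7 -7 -4
MUL      -7 28
PUSH -6  -7 28 -6
PUSH 3   -7 28 -6 3
NEG      -7 28 -6 -3
MOD      -7 28 0
ROT      28 0 -7
ADD      28 -7
STORE 1  28
NEG      -28
LOAD 1   -28 -7
SWAP     -7 -28
OVER     -7 -28 -7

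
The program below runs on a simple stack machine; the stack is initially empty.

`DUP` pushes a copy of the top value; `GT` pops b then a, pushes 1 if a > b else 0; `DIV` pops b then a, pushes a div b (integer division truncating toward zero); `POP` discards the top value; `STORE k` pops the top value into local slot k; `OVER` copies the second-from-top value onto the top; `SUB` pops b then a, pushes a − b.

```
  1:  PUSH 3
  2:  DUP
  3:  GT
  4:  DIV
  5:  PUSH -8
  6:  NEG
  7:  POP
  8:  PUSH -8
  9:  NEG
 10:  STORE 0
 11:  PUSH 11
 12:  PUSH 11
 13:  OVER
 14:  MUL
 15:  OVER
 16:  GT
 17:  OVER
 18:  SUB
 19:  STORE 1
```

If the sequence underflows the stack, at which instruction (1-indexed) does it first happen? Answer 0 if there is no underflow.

PUSH 3 → [3]
DUP    → [3, 3]
GT     → [0]
DIV  — needs 2 operands, stack has 1 → underflow

4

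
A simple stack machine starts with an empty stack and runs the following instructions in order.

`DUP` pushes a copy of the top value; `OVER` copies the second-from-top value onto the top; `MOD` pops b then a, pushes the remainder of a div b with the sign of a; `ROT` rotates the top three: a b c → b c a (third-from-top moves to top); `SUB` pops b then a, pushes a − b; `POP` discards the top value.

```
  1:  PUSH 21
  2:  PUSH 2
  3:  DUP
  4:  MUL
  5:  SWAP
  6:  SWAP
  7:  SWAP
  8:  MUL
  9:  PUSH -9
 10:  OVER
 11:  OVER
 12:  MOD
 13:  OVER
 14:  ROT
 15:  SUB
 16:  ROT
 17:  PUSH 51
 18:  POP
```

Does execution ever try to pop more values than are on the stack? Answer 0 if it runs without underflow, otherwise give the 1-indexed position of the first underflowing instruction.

0

PUSH 21  21
PUSH 2   21 2
DUP      21 2 2
MUL      21 4
SWAP     4 21
SWAP     21 4
SWAP     4 21
MUL      84
PUSH -9  84 -9
OVER     84 -9 84
OVER     84 -9 84 -9
MOD      84 -9 3
OVER     84 -9 3 -9
ROT      84 3 -9 -9
SUB      84 3 0
ROT      3 0 84
PUSH 51  3 0 84 51
POP      3 0 84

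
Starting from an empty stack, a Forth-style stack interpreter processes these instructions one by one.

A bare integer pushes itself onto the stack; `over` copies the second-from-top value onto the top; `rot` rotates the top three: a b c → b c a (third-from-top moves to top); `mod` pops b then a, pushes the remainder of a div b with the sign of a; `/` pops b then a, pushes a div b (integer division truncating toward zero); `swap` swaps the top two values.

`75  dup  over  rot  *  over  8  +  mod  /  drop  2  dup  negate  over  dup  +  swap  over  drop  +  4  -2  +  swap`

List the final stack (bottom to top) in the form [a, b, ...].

[2, 2, 2]

75     → [75]
dup    → [75, 75]
over   → [75, 75, 75]
rot    → [75, 75, 75]
*      → [75, 5625]
over   → [75, 5625, 75]
8      → [75, 5625, 75, 8]
+      → [75, 5625, 83]
mod    → [75, 64]
/      → [1]
drop   → []
2      → [2]
dup    → [2, 2]
negate → [2, -2]
over   → [2, -2, 2]
dup    → [2, -2, 2, 2]
+      → [2, -2, 4]
swap   → [2, 4, -2]
over   → [2, 4, -2, 4]
drop   → [2, 4, -2]
+      → [2, 2]
4      → [2, 2, 4]
-2     → [2, 2, 4, -2]
+      → [2, 2, 2]
swap   → [2, 2, 2]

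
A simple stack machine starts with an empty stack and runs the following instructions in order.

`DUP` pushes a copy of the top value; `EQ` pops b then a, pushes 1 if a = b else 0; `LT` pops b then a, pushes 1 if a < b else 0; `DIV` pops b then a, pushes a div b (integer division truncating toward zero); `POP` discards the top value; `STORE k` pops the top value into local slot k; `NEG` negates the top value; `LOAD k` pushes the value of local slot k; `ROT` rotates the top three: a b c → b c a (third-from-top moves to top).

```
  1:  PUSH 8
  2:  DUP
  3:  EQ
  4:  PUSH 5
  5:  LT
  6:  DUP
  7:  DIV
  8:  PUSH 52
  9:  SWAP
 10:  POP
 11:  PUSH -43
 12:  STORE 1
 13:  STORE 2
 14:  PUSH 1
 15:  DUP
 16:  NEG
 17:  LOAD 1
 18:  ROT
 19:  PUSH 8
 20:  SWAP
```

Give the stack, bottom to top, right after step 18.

PUSH 8   : 8
DUP      : 8 8
EQ       : 1
PUSH 5   : 1 5
LT       : 1
DUP      : 1 1
DIV      : 1
PUSH 52  : 1 52
SWAP     : 52 1
POP      : 52
PUSH -43 : 52 -43
STORE 1  : 52
STORE 2  : (empty)
PUSH 1   : 1
DUP      : 1 1
NEG      : 1 -1
LOAD 1   : 1 -1 -43
ROT      : -1 -43 1

[-1, -43, 1]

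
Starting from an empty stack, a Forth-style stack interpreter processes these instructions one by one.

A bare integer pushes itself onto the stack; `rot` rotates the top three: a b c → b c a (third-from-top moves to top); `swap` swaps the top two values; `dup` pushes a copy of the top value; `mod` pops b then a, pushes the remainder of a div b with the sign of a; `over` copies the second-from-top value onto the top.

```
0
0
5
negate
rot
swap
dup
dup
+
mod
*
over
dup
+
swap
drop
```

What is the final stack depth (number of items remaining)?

2

0      : 0
0      : 0 0
5      : 0 0 5
negate : 0 0 -5
rot    : 0 -5 0
swap   : 0 0 -5
dup    : 0 0 -5 -5
dup    : 0 0 -5 -5 -5
+      : 0 0 -5 -10
mod    : 0 0 -5
*      : 0 0
over   : 0 0 0
dup    : 0 0 0 0
+      : 0 0 0
swap   : 0 0 0
drop   : 0 0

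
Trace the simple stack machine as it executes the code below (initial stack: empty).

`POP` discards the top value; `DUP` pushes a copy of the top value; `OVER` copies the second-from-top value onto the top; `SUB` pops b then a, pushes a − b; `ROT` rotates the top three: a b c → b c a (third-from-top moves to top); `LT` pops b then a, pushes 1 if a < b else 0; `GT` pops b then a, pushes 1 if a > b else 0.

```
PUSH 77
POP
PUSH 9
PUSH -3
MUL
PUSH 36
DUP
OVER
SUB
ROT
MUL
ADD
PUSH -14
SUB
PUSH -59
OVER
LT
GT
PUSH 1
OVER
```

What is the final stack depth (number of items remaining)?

3

PUSH 77  : 77
POP      : (empty)
PUSH 9   : 9
PUSH -3  : 9 -3
MUL      : -27
PUSH 36  : -27 36
DUP      : -27 36 36
OVER     : -27 36 36 36
SUB      : -27 36 0
ROT      : 36 0 -27
MUL      : 36 0
ADD      : 36
PUSH -14 : 36 -14
SUB      : 50
PUSH -59 : 50 -59
OVER     : 50 -59 50
LT       : 50 1
GT       : 1
PUSH 1   : 1 1
OVER     : 1 1 1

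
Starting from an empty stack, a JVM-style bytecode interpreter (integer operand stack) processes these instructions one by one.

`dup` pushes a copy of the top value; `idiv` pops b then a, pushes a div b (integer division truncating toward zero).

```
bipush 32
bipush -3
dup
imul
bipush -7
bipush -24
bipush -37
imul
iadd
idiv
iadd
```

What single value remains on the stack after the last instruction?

32

bipush 32  → 32
bipush -3  → 32 -3
dup        → 32 -3 -3
imul       → 32 9
bipush -7  → 32 9 -7
bipush -24 → 32 9 -7 -24
bipush -37 → 32 9 -7 -24 -37
imul       → 32 9 -7 888
iadd       → 32 9 881
idiv       → 32 0
iadd       → 32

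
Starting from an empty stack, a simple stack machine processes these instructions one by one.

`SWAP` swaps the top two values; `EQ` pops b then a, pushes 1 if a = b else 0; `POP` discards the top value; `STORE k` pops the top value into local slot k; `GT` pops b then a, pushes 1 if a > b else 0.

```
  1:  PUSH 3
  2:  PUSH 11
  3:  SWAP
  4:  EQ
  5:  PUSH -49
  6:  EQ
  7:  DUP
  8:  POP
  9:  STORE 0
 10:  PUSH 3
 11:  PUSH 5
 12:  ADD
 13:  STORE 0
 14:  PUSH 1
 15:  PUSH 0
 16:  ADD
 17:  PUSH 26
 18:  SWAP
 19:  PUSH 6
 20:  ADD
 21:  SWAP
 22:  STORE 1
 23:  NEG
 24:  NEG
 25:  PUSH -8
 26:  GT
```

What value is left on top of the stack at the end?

PUSH 3   -> 3
PUSH 11  -> 3 11
SWAP     -> 11 3
EQ       -> 0
PUSH -49 -> 0 -49
EQ       -> 0
DUP      -> 0 0
POP      -> 0
STORE 0  -> (empty)
PUSH 3   -> 3
PUSH 5   -> 3 5
ADD      -> 8
STORE 0  -> (empty)
PUSH 1   -> 1
PUSH 0   -> 1 0
ADD      -> 1
PUSH 26  -> 1 26
SWAP     -> 26 1
PUSH 6   -> 26 1 6
ADD      -> 26 7
SWAP     -> 7 26
STORE 1  -> 7
NEG      -> -7
NEG      -> 7
PUSH -8  -> 7 -8
GT       -> 1

1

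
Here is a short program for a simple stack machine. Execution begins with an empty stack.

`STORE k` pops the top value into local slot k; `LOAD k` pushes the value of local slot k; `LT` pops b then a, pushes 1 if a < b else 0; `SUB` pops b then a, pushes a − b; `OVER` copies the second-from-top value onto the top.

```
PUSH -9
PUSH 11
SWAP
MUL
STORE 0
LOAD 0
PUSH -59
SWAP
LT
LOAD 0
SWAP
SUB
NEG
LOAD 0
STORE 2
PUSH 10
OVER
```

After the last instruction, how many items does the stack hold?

3

PUSH -9   [-9]
PUSH 11   [-9, 11]
SWAP      [11, -9]
MUL       [-99]
STORE 0   []
LOAD 0    [-99]
PUSH -59  [-99, -59]
SWAP      [-59, -99]
LT        [0]
LOAD 0    [0, -99]
SWAP      [-99, 0]
SUB       [-99]
NEG       [99]
LOAD 0    [99, -99]
STORE 2   [99]
PUSH 10   [99, 10]
OVER      [99, 10, 99]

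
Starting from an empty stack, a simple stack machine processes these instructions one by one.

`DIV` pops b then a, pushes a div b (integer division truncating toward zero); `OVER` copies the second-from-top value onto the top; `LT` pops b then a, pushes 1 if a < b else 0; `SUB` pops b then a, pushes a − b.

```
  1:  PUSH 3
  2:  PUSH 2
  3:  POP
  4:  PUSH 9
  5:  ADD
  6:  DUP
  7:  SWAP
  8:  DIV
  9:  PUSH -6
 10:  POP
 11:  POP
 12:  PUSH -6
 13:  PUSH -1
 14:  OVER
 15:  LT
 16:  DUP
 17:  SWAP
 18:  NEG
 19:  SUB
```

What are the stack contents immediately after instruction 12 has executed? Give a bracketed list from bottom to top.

[-6]

PUSH 3   3
PUSH 2   3 2
POP      3
PUSH 9   3 9
ADD      12
DUP      12 12
SWAP     12 12
DIV      1
PUSH -6  1 -6
POP      1
POP      (empty)
PUSH -6  -6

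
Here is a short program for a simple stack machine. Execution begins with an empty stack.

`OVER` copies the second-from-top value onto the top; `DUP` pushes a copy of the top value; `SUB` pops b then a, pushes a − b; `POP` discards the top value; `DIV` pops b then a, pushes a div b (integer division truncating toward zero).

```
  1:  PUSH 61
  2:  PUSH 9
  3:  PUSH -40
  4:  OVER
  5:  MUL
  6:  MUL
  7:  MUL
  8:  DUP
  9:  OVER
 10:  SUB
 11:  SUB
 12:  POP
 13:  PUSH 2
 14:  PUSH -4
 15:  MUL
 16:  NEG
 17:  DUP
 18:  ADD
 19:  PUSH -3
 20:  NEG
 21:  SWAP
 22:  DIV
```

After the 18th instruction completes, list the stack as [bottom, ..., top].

PUSH 61  : 61
PUSH 9   : 61 9
PUSH -40 : 61 9 -40
OVER     : 61 9 -40 9
MUL      : 61 9 -360
MUL      : 61 -3240
MUL      : -197640
DUP      : -197640 -197640
OVER     : -197640 -197640 -197640
SUB      : -197640 0
SUB      : -197640
POP      : (empty)
PUSH 2   : 2
PUSH -4  : 2 -4
MUL      : -8
NEG      : 8
DUP      : 8 8
ADD      : 16

[16]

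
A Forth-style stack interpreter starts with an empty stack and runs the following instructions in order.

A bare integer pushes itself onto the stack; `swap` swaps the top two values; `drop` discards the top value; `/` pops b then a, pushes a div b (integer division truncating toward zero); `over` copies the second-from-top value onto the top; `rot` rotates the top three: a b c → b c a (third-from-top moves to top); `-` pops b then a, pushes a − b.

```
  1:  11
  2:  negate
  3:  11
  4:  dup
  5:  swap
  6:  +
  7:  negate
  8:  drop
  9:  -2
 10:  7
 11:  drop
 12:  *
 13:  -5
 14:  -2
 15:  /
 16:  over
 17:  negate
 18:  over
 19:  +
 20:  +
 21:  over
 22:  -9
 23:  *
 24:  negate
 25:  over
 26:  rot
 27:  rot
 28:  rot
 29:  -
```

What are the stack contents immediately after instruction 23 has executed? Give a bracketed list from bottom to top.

[22, -18, -198]

11     : 11
negate : -11
11     : -11 11
dup    : -11 11 11
swap   : -11 11 11
+      : -11 22
negate : -11 -22
drop   : -11
-2     : -11 -2
7      : -11 -2 7
drop   : -11 -2
*      : 22
-5     : 22 -5
-2     : 22 -5 -2
/      : 22 2
over   : 22 2 22
negate : 22 2 -22
over   : 22 2 -22 2
+      : 22 2 -20
+      : 22 -18
over   : 22 -18 22
-9     : 22 -18 22 -9
*      : 22 -18 -198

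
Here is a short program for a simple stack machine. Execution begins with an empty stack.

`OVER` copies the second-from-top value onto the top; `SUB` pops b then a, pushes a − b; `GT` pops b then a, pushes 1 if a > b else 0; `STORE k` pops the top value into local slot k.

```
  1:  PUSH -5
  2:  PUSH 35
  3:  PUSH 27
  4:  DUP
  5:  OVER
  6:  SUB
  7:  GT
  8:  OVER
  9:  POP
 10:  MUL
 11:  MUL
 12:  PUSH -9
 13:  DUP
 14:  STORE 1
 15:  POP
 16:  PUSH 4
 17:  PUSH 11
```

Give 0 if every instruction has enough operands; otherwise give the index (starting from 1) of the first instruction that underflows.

PUSH -5  [-5]
PUSH 35  [-5, 35]
PUSH 27  [-5, 35, 27]
DUP      [-5, 35, 27, 27]
OVER     [-5, 35, 27, 27, 27]
SUB      [-5, 35, 27, 0]
GT       [-5, 35, 1]
OVER     [-5, 35, 1, 35]
POP      [-5, 35, 1]
MUL      [-5, 35]
MUL      [-175]
PUSH -9  [-175, -9]
DUP      [-175, -9, -9]
STORE 1  [-175, -9]
POP      [-175]
PUSH 4   [-175, 4]
PUSH 11  [-175, 4, 11]

0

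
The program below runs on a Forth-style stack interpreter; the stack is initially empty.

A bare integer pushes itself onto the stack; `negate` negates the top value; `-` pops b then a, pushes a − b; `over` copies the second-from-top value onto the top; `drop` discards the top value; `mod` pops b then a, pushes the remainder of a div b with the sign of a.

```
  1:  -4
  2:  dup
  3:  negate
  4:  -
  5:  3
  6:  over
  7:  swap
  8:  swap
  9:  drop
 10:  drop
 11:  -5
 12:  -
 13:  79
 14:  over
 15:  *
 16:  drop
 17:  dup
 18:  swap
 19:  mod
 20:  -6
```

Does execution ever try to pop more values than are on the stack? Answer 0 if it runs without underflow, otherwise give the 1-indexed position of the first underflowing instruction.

0

-4     → -4
dup    → -4 -4
negate → -4 4
-      → -8
3      → -8 3
over   → -8 3 -8
swap   → -8 -8 3
swap   → -8 3 -8
drop   → -8 3
drop   → -8
-5     → -8 -5
-      → -3
79     → -3 79
over   → -3 79 -3
*      → -3 -237
drop   → -3
dup    → -3 -3
swap   → -3 -3
mod    → 0
-6     → 0 -6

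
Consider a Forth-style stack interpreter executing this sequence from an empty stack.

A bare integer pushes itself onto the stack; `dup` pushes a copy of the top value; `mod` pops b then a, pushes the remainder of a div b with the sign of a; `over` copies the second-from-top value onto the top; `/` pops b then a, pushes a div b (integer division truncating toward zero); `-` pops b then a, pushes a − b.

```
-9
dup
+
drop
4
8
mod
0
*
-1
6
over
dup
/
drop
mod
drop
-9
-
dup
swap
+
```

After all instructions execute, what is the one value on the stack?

-9   → -9
dup  → -9 -9
+    → -18
drop → (empty)
4    → 4
8    → 4 8
mod  → 4
0    → 4 0
*    → 0
-1   → 0 -1
6    → 0 -1 6
over → 0 -1 6 -1
dup  → 0 -1 6 -1 -1
/    → 0 -1 6 1
drop → 0 -1 6
mod  → 0 -1
drop → 0
-9   → 0 -9
-    → 9
dup  → 9 9
swap → 9 9
+    → 18

18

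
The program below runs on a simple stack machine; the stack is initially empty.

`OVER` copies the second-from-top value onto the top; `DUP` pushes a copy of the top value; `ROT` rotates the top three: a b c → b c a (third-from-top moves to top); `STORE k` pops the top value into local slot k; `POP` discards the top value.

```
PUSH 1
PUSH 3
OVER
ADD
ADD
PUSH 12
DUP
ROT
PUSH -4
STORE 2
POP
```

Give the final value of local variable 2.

-4

PUSH 1   1
PUSH 3   1 3
OVER     1 3 1
ADD      1 4
ADD      5
PUSH 12  5 12
DUP      5 12 12
ROT      12 12 5
PUSH -4  12 12 5 -4
STORE 2  12 12 5
POP      12 12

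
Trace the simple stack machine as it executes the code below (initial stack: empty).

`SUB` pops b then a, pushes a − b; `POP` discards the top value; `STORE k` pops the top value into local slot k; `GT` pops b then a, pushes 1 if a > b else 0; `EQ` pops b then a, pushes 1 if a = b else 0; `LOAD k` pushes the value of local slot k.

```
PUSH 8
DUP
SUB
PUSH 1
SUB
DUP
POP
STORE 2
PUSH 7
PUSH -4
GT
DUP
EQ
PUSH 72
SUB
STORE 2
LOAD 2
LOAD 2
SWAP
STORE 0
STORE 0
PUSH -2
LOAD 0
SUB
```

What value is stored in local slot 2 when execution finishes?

PUSH 8  → 8
DUP     → 8 8
SUB     → 0
PUSH 1  → 0 1
SUB     → -1
DUP     → -1 -1
POP     → -1
STORE 2 → (empty)
PUSH 7  → 7
PUSH -4 → 7 -4
GT      → 1
DUP     → 1 1
EQ      → 1
PUSH 72 → 1 72
SUB     → -71
STORE 2 → (empty)
LOAD 2  → -71
LOAD 2  → -71 -71
SWAP    → -71 -71
STORE 0 → -71
STORE 0 → (empty)
PUSH -2 → -2
LOAD 0  → -2 -71
SUB     → 69

-71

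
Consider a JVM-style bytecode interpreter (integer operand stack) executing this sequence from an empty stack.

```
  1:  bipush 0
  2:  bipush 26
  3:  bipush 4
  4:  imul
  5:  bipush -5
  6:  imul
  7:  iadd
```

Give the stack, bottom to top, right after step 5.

bipush 0  -> [0]
bipush 26 -> [0, 26]
bipush 4  -> [0, 26, 4]
imul      -> [0, 104]
bipush -5 -> [0, 104, -5]

[0, 104, -5]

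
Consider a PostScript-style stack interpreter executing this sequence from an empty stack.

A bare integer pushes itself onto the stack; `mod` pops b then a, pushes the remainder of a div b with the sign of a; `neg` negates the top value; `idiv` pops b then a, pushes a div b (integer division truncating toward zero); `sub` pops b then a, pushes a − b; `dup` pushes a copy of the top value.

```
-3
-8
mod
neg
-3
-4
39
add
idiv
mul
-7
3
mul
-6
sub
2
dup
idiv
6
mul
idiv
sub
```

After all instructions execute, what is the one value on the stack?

2

-3   -> -3
-8   -> -3 -8
mod  -> -3
neg  -> 3
-3   -> 3 -3
-4   -> 3 -3 -4
39   -> 3 -3 -4 39
add  -> 3 -3 35
idiv -> 3 0
mul  -> 0
-7   -> 0 -7
3    -> 0 -7 3
mul  -> 0 -21
-6   -> 0 -21 -6
sub  -> 0 -15
2    -> 0 -15 2
dup  -> 0 -15 2 2
idiv -> 0 -15 1
6    -> 0 -15 1 6
mul  -> 0 -15 6
idiv -> 0 -2
sub  -> 2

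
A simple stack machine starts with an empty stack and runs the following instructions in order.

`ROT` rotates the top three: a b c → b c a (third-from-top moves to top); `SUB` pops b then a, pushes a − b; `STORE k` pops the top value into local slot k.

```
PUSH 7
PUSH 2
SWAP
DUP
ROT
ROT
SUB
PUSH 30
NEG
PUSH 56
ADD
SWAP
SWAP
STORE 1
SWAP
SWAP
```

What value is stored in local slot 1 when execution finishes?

PUSH 7  -> 7
PUSH 2  -> 7 2
SWAP    -> 2 7
DUP     -> 2 7 7
ROT     -> 7 7 2
ROT     -> 7 2 7
SUB     -> 7 -5
PUSH 30 -> 7 -5 30
NEG     -> 7 -5 -30
PUSH 56 -> 7 -5 -30 56
ADD     -> 7 -5 26
SWAP    -> 7 26 -5
SWAP    -> 7 -5 26
STORE 1 -> 7 -5
SWAP    -> -5 7
SWAP    -> 7 -5

26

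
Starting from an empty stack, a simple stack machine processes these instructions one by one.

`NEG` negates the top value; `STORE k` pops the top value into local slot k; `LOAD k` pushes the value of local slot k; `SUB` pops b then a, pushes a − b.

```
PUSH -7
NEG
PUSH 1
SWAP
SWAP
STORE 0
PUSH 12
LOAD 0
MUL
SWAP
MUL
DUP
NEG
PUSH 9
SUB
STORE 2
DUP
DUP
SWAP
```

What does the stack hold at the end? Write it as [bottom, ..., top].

PUSH -7  -7
NEG      7
PUSH 1   7 1
SWAP     1 7
SWAP     7 1
STORE 0  7
PUSH 12  7 12
LOAD 0   7 12 1
MUL      7 12
SWAP     12 7
MUL      84
DUP      84 84
NEG      84 -84
PUSH 9   84 -84 9
SUB      84 -93
STORE 2  84
DUP      84 84
DUP      84 84 84
SWAP     84 84 84

[84, 84, 84]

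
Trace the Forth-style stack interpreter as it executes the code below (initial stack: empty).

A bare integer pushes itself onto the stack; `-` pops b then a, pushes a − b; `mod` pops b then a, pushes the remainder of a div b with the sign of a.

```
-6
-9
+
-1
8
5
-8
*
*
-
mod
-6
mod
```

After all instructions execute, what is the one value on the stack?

-3

-6  -> [-6]
-9  -> [-6, -9]
+   -> [-15]
-1  -> [-15, -1]
8   -> [-15, -1, 8]
5   -> [-15, -1, 8, 5]
-8  -> [-15, -1, 8, 5, -8]
*   -> [-15, -1, 8, -40]
*   -> [-15, -1, -320]
-   -> [-15, 319]
mod -> [-15]
-6  -> [-15, -6]
mod -> [-3]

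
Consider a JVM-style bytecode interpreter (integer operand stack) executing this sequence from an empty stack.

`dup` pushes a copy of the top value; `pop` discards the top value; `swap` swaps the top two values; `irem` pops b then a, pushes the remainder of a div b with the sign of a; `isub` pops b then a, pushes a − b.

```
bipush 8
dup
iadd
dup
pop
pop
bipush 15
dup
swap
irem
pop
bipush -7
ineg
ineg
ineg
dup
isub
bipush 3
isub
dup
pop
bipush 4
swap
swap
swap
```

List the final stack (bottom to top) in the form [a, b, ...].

bipush 8  → [8]
dup       → [8, 8]
iadd      → [16]
dup       → [16, 16]
pop       → [16]
pop       → []
bipush 15 → [15]
dup       → [15, 15]
swap      → [15, 15]
irem      → [0]
pop       → []
bipush -7 → [-7]
ineg      → [7]
ineg      → [-7]
ineg      → [7]
dup       → [7, 7]
isub      → [0]
bipush 3  → [0, 3]
isub      → [-3]
dup       → [-3, -3]
pop       → [-3]
bipush 4  → [-3, 4]
swap      → [4, -3]
swap      → [-3, 4]
swap      → [4, -3]

[4, -3]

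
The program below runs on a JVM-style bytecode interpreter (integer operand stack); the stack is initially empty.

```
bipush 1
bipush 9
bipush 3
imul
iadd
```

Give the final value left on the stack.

28

bipush 1 → [1]
bipush 9 → [1, 9]
bipush 3 → [1, 9, 3]
imul     → [1, 27]
iadd     → [28]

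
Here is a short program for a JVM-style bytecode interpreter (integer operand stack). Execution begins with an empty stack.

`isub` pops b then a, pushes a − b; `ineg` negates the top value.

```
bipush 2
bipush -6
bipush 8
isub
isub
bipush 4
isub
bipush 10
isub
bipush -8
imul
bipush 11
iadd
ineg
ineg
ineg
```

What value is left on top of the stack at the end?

bipush 2  -> 2
bipush -6 -> 2 -6
bipush 8  -> 2 -6 8
isub      -> 2 -14
isub      -> 16
bipush 4  -> 16 4
isub      -> 12
bipush 10 -> 12 10
isub      -> 2
bipush -8 -> 2 -8
imul      -> -16
bipush 11 -> -16 11
iadd      -> -5
ineg      -> 5
ineg      -> -5
ineg      -> 5

5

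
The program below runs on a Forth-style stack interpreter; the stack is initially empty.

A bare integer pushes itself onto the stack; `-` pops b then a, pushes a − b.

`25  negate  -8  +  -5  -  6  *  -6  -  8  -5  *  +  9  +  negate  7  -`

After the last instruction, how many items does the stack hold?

25      25
negate  -25
-8      -25 -8
+       -33
-5      -33 -5
-       -28
6       -28 6
*       -168
-6      -168 -6
-       -162
8       -162 8
-5      -162 8 -5
*       -162 -40
+       -202
9       -202 9
+       -193
negate  193
7       193 7
-       186

1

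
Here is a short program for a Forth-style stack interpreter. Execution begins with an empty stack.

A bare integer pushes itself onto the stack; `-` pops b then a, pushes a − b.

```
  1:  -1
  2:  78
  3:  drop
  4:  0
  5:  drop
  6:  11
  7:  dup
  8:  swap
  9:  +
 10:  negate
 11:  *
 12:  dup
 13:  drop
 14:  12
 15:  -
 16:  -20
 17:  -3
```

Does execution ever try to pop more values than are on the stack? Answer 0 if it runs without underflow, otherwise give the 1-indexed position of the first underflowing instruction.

-1     -> -1
78     -> -1 78
drop   -> -1
0      -> -1 0
drop   -> -1
11     -> -1 11
dup    -> -1 11 11
swap   -> -1 11 11
+      -> -1 22
negate -> -1 -22
*      -> 22
dup    -> 22 22
drop   -> 22
12     -> 22 12
-      -> 10
-20    -> 10 -20
-3     -> 10 -20 -3

0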